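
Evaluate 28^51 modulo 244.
216

Repeated squaring. Binary of 51 = 110011.
28^1 ≡ 28 (mod 244); 28^2 ≡ 52 (mod 244); 28^4 ≡ 20 (mod 244); 28^8 ≡ 156 (mod 244); 28^16 ≡ 180 (mod 244); 28^32 ≡ 192 (mod 244)
28^51 = 28^1 × 28^2 × 28^16 × 28^32 ≡ 216 (mod 244)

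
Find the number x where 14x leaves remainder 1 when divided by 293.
21

gcd(14, 293) = 1, so the inverse exists.
Extended Euclidean algorithm on (293, 14):
293 = 20 × 14 + 13  ⟹  13 = (1)·293 + (-20)·14
14 = 1 × 13 + 1  ⟹  1 = (-1)·293 + (21)·14
So (21)·14 ≡ 1 (mod 293), i.e. 14^(-1) ≡ 21 (mod 293).
Check: 14 × 21 = 294 ≡ 1 (mod 293)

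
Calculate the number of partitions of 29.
4565

p(n) counts ways to write n as a sum of positive integers (order ignored).
Euler's pentagonal recurrence: p(k) = p(k-1) + p(k-2) - p(k-5) - p(k-7) + p(k-12) + p(k-15) - ... (offsets j(3j∓1)/2, signs ++--, p(0)=1, p(<0)=0).
DP table for k = 0..28: p(0)=1, p(1)=1, p(2)=2, p(3)=3, p(4)=5, p(5)=7, p(6)=11, p(7)=15, p(8)=22, p(9)=30, p(10)=42, p(11)=56, p(12)=77, p(13)=101, p(14)=135, p(15)=176, p(16)=231, p(17)=297, p(18)=385, p(19)=490, p(20)=627, p(21)=792, p(22)=1002, p(23)=1255, p(24)=1575, p(25)=1958, p(26)=2436, p(27)=3010, p(28)=3718.
Final step: p(29) = p(28) + p(27) - p(24) - p(22) + p(17) + p(14) - p(7) - p(3)
= 3718 + 3010 - 1575 - 1002 + 297 + 135 - 15 - 3
= 4565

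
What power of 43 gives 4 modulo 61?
14

Baby-step giant-step with step n = ⌈√61⌉ = 8.
Baby steps 43^j mod 61 (j:value) for j=0..7: 0:1, 1:43, 2:19, 3:24, 4:56, 5:29, 6:27, 7:2.
Giant-step multiplier: 43^(-8) ≡ 43^(60-8) = 43^52 ≡ 22 (mod 61).
Giant steps γ_i = 4·22^i mod 61: γ_0=4, γ_1=27 (in table at j=6).
x = i·n + j = 1·8 + 6 = 14.
Check: 43^14 ≡ 4 (mod 61).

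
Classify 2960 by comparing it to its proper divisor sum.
abundant

Proper divisors of 2960: sum = 1 + 2 + 4 + 5 + 8 + 10 + 16 + 20 + ... + 370 + 592 + 740 + 1480 (19 divisors) = 4108
Since 4108 > 2960, 2960 is abundant.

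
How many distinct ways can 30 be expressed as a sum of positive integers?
5604

p(n) counts ways to write n as a sum of positive integers (order ignored).
Euler's pentagonal recurrence: p(k) = p(k-1) + p(k-2) - p(k-5) - p(k-7) + p(k-12) + p(k-15) - ... (offsets j(3j∓1)/2, signs ++--, p(0)=1, p(<0)=0).
DP table for k = 0..29: p(0)=1, p(1)=1, p(2)=2, p(3)=3, p(4)=5, p(5)=7, p(6)=11, p(7)=15, p(8)=22, p(9)=30, p(10)=42, p(11)=56, p(12)=77, p(13)=101, p(14)=135, p(15)=176, p(16)=231, p(17)=297, p(18)=385, p(19)=490, p(20)=627, p(21)=792, p(22)=1002, p(23)=1255, p(24)=1575, p(25)=1958, p(26)=2436, p(27)=3010, p(28)=3718, p(29)=4565.
Final step: p(30) = p(29) + p(28) - p(25) - p(23) + p(18) + p(15) - p(8) - p(4)
= 4565 + 3718 - 1958 - 1255 + 385 + 176 - 22 - 5
= 5604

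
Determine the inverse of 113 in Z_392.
281

gcd(113, 392) = 1, so the inverse exists.
Extended Euclidean algorithm on (392, 113):
392 = 3 × 113 + 53  ⟹  53 = (1)·392 + (-3)·113
113 = 2 × 53 + 7  ⟹  7 = (-2)·392 + (7)·113
53 = 7 × 7 + 4  ⟹  4 = (15)·392 + (-52)·113
7 = 1 × 4 + 3  ⟹  3 = (-17)·392 + (59)·113
4 = 1 × 3 + 1  ⟹  1 = (32)·392 + (-111)·113
So (-111)·113 ≡ 1 (mod 392), i.e. 113^(-1) ≡ -111 ≡ 281 (mod 392).
Check: 113 × 281 = 31753 ≡ 1 (mod 392)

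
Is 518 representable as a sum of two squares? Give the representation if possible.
Not possible

Factorization: 518 = 2 × 7 × 37
By Fermat: n is sum of two squares iff every prime p ≡ 3 (mod 4) appears to even power.
Prime(s) ≡ 3 (mod 4) with odd exponent: [(7, 1)]
Therefore 518 cannot be expressed as a² + b².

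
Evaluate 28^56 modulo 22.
16

Repeated squaring. Binary of 56 = 111000.
28^1 ≡ 6 (mod 22); 28^2 ≡ 14 (mod 22); 28^4 ≡ 20 (mod 22); 28^8 ≡ 4 (mod 22); 28^16 ≡ 16 (mod 22); 28^32 ≡ 14 (mod 22)
28^56 = 28^8 × 28^16 × 28^32 ≡ 16 (mod 22)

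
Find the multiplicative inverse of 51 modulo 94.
59

gcd(51, 94) = 1, so the inverse exists.
Extended Euclidean algorithm on (94, 51):
94 = 1 × 51 + 43  ⟹  43 = (1)·94 + (-1)·51
51 = 1 × 43 + 8  ⟹  8 = (-1)·94 + (2)·51
43 = 5 × 8 + 3  ⟹  3 = (6)·94 + (-11)·51
8 = 2 × 3 + 2  ⟹  2 = (-13)·94 + (24)·51
3 = 1 × 2 + 1  ⟹  1 = (19)·94 + (-35)·51
So (-35)·51 ≡ 1 (mod 94), i.e. 51^(-1) ≡ -35 ≡ 59 (mod 94).
Check: 51 × 59 = 3009 ≡ 1 (mod 94)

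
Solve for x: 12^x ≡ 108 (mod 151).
73

Baby-step giant-step with step n = ⌈√151⌉ = 13.
Baby steps 12^j mod 151 (j:value) for j=0..12: 0:1, 1:12, 2:144, 3:67, 4:49, 5:135, 6:110, 7:112, 8:136, 9:122, 10:105, 11:52, 12:20.
Giant-step multiplier: 12^(-13) ≡ 12^(150-13) = 12^137 ≡ 56 (mod 151).
Giant steps γ_i = 108·56^i mod 151: γ_0=108, γ_1=8, γ_2=146, γ_3=22, γ_4=24, γ_5=136 (in table at j=8).
x = i·n + j = 5·13 + 8 = 73.
Check: 12^73 ≡ 108 (mod 151).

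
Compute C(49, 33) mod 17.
0

Using Lucas' theorem:
Write n=49 and k=33 in base 17:
n in base 17: [2, 15]
k in base 17: [1, 16]
C(49,33) mod 17 = ∏ C(n_i, k_i) mod 17
Digit binomials (mod 17): C(2,1) = 2; C(15,16) = 0 (k_i > n_i)
Product: 2 × 0 = 0 ≡ 0 (mod 17)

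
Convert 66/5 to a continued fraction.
[13; 5]

Euclidean algorithm steps:
66 = 13 × 5 + 1
5 = 5 × 1 + 0
Continued fraction: [13; 5]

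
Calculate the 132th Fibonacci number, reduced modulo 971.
513

Matrix identity: Q^n = [[F_(n+1), F_n], [F_n, F_(n-1)]] with Q = [[1,1],[1,0]].
n = 132 = 10000100₂. Square-and-multiply, entries mod 971:
Q^1 = [[1,1],[1,0]]
Q^2 = (Q^1)² = [[2,1],[1,1]]
Q^4 = (Q^2)² = [[5,3],[3,2]]
Q^8 = (Q^4)² = [[34,21],[21,13]]
Q^16 = (Q^8)² = [[626,16],[16,610]]
Q^33 = (Q^16)²·Q = [[204,819],[819,356]]
Q^66 = (Q^33)² = [[634,328],[328,306]]
Q^132 = (Q^66)² = [[736,513],[513,223]]
F_132 mod 971 = Q^132[0][1] = 513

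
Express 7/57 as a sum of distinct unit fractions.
1/9 + 1/86 + 1/14706

Greedy algorithm:
7/57: ceiling(57/7) = 9, use 1/9
2/171: ceiling(171/2) = 86, use 1/86
1/14706: ceiling(14706/1) = 14706, use 1/14706
Result: 7/57 = 1/9 + 1/86 + 1/14706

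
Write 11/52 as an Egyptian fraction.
1/5 + 1/87 + 1/22620

Greedy algorithm:
11/52: ceiling(52/11) = 5, use 1/5
3/260: ceiling(260/3) = 87, use 1/87
1/22620: ceiling(22620/1) = 22620, use 1/22620
Result: 11/52 = 1/5 + 1/87 + 1/22620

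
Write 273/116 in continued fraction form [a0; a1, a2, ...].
[2; 2, 1, 4, 1, 6]

Euclidean algorithm steps:
273 = 2 × 116 + 41
116 = 2 × 41 + 34
41 = 1 × 34 + 7
34 = 4 × 7 + 6
7 = 1 × 6 + 1
6 = 6 × 1 + 0
Continued fraction: [2; 2, 1, 4, 1, 6]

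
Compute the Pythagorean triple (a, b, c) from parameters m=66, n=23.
(3827, 3036, 4885)

Euclid's formula: a = m² - n², b = 2mn, c = m² + n²
m = 66, n = 23
a = 66² - 23² = 4356 - 529 = 3827
b = 2 × 66 × 23 = 3036
c = 66² + 23² = 4356 + 529 = 4885
Verification: 3827² + 3036² = 14645929 + 9217296 = 23863225 = 4885² ✓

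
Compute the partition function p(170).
274768617130

p(n) counts ways to write n as a sum of positive integers (order ignored).
Euler's pentagonal recurrence: p(k) = p(k-1) + p(k-2) - p(k-5) - p(k-7) + p(k-12) + p(k-15) - ... (offsets j(3j∓1)/2, signs ++--, p(0)=1, p(<0)=0).
DP table for k = 0..169: p(0)=1, p(1)=1, p(2)=2, p(3)=3, p(4)=5, p(5)=7, p(6)=11, p(7)=15, p(8)=22, p(9)=30, p(10)=42, p(11)=56, p(12)=77, p(13)=101, p(14)=135, p(15)=176, p(16)=231, p(17)=297, p(18)=385, p(19)=490, p(20)=627, p(21)=792, p(22)=1002, p(23)=1255, p(24)=1575, p(25)=1958, p(26)=2436, p(27)=3010, p(28)=3718, p(29)=4565, p(30)=5604, p(31)=6842, p(32)=8349, p(33)=10143, p(34)=12310, p(35)=14883, p(36)=17977, p(37)=21637, p(38)=26015, p(39)=31185, p(40)=37338, p(41)=44583, p(42)=53174, p(43)=63261, p(44)=75175, p(45)=89134, p(46)=105558, p(47)=124754, p(48)=147273, p(49)=173525, p(50)=204226, p(51)=239943, p(52)=281589, p(53)=329931, p(54)=386155, p(55)=451276, p(56)=526823, p(57)=614154, p(58)=715220, p(59)=831820, p(60)=966467, p(61)=1121505, p(62)=1300156, p(63)=1505499, p(64)=1741630, p(65)=2012558, p(66)=2323520, p(67)=2679689, p(68)=3087735, p(69)=3554345, p(70)=4087968, p(71)=4697205, p(72)=5392783, p(73)=6185689, p(74)=7089500, p(75)=8118264, p(76)=9289091, p(77)=10619863, p(78)=12132164, p(79)=13848650, p(80)=15796476, p(81)=18004327, p(82)=20506255, p(83)=23338469, p(84)=26543660, p(85)=30167357, p(86)=34262962, p(87)=38887673, p(88)=44108109, p(89)=49995925, p(90)=56634173, p(91)=64112359, p(92)=72533807, p(93)=82010177, p(94)=92669720, p(95)=104651419, p(96)=118114304, p(97)=133230930, p(98)=150198136, p(99)=169229875, p(100)=190569292, p(101)=214481126, p(102)=241265379, p(103)=271248950, p(104)=304801365, p(105)=342325709, p(106)=384276336, p(107)=431149389, p(108)=483502844, p(109)=541946240, p(110)=607163746, p(111)=679903203, p(112)=761002156, p(113)=851376628, p(114)=952050665, p(115)=1064144451, p(116)=1188908248, p(117)=1327710076, p(118)=1482074143, p(119)=1653668665, p(120)=1844349560, p(121)=2056148051, p(122)=2291320912, p(123)=2552338241, p(124)=2841940500, p(125)=3163127352, p(126)=3519222692, p(127)=3913864295, p(128)=4351078600, p(129)=4835271870, p(130)=5371315400, p(131)=5964539504, p(132)=6620830889, p(133)=7346629512, p(134)=8149040695, p(135)=9035836076, p(136)=10015581680, p(137)=11097645016, p(138)=12292341831, p(139)=13610949895, p(140)=15065878135, p(141)=16670689208, p(142)=18440293320, p(143)=20390982757, p(144)=22540654445, p(145)=24908858009, p(146)=27517052599, p(147)=30388671978, p(148)=33549419497, p(149)=37027355200, p(150)=40853235313, p(151)=45060624582, p(152)=49686288421, p(153)=54770336324, p(154)=60356673280, p(155)=66493182097, p(156)=73232243759, p(157)=80630964769, p(158)=88751778802, p(159)=97662728555, p(160)=107438159466, p(161)=118159068427, p(162)=129913904637, p(163)=142798995930, p(164)=156919475295, p(165)=172389800255, p(166)=189334822579, p(167)=207890420102, p(168)=228204732751, p(169)=250438925115.
Final step: p(170) = p(169) + p(168) - p(165) - p(163) + p(158) + p(155) - p(148) - p(144) + p(135) + p(130) - p(119) - p(113) + p(100) + p(93) - p(78) - p(70) + p(53) + p(44) - p(25) - p(15)
= 250438925115 + 228204732751 - 172389800255 - 142798995930 + 88751778802 + 66493182097 - 33549419497 - 22540654445 + 9035836076 + 5371315400 - 1653668665 - 851376628 + 190569292 + 82010177 - 12132164 - 4087968 + 329931 + 75175 - 1958 - 176
= 274768617130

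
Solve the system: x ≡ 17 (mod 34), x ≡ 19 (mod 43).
1309

Using Chinese Remainder Theorem:
M = 34 × 43 = 1462
M1 = 43, M2 = 34
y1 = 43^(-1) mod 34 = 19
y2 = 34^(-1) mod 43 = 19
x = (17×43×19 + 19×34×19) mod 1462 = 1309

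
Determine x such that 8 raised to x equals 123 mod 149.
92

Baby-step giant-step with step n = ⌈√149⌉ = 13.
Baby steps 8^j mod 149 (j:value) for j=0..12: 0:1, 1:8, 2:64, 3:65, 4:73, 5:137, 6:53, 7:126, 8:114, 9:18, 10:144, 11:109, 12:127.
Giant-step multiplier: 8^(-13) ≡ 8^(148-13) = 8^135 ≡ 11 (mod 149).
Giant steps γ_i = 123·11^i mod 149: γ_0=123, γ_1=12, γ_2=132, γ_3=111, γ_4=29, γ_5=21, γ_6=82, γ_7=8 (in table at j=1).
x = i·n + j = 7·13 + 1 = 92.
Check: 8^92 ≡ 123 (mod 149).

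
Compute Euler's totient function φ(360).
96

360 = 2^3 × 3^2 × 5
φ(n) = n × ∏(1 - 1/p) for each prime p dividing n
φ(360) = 360 × (1 - 1/2) × (1 - 1/3) × (1 - 1/5) = 96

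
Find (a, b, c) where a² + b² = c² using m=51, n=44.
(665, 4488, 4537)

Euclid's formula: a = m² - n², b = 2mn, c = m² + n²
m = 51, n = 44
a = 51² - 44² = 2601 - 1936 = 665
b = 2 × 51 × 44 = 4488
c = 51² + 44² = 2601 + 1936 = 4537
Verification: 665² + 4488² = 442225 + 20142144 = 20584369 = 4537² ✓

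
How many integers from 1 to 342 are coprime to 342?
108

342 = 2 × 3^2 × 19
φ(n) = n × ∏(1 - 1/p) for each prime p dividing n
φ(342) = 342 × (1 - 1/2) × (1 - 1/3) × (1 - 1/19) = 108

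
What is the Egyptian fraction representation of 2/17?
1/9 + 1/153

Greedy algorithm:
2/17: ceiling(17/2) = 9, use 1/9
1/153: ceiling(153/1) = 153, use 1/153
Result: 2/17 = 1/9 + 1/153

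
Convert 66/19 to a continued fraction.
[3; 2, 9]

Euclidean algorithm steps:
66 = 3 × 19 + 9
19 = 2 × 9 + 1
9 = 9 × 1 + 0
Continued fraction: [3; 2, 9]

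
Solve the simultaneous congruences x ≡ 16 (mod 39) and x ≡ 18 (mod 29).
250

Using Chinese Remainder Theorem:
M = 39 × 29 = 1131
M1 = 29, M2 = 39
y1 = 29^(-1) mod 39 = 35
y2 = 39^(-1) mod 29 = 3
x = (16×29×35 + 18×39×3) mod 1131 = 250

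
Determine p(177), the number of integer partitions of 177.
522115831195

p(n) counts ways to write n as a sum of positive integers (order ignored).
Euler's pentagonal recurrence: p(k) = p(k-1) + p(k-2) - p(k-5) - p(k-7) + p(k-12) + p(k-15) - ... (offsets j(3j∓1)/2, signs ++--, p(0)=1, p(<0)=0).
DP table for k = 0..176: p(0)=1, p(1)=1, p(2)=2, p(3)=3, p(4)=5, p(5)=7, p(6)=11, p(7)=15, p(8)=22, p(9)=30, p(10)=42, p(11)=56, p(12)=77, p(13)=101, p(14)=135, p(15)=176, p(16)=231, p(17)=297, p(18)=385, p(19)=490, p(20)=627, p(21)=792, p(22)=1002, p(23)=1255, p(24)=1575, p(25)=1958, p(26)=2436, p(27)=3010, p(28)=3718, p(29)=4565, p(30)=5604, p(31)=6842, p(32)=8349, p(33)=10143, p(34)=12310, p(35)=14883, p(36)=17977, p(37)=21637, p(38)=26015, p(39)=31185, p(40)=37338, p(41)=44583, p(42)=53174, p(43)=63261, p(44)=75175, p(45)=89134, p(46)=105558, p(47)=124754, p(48)=147273, p(49)=173525, p(50)=204226, p(51)=239943, p(52)=281589, p(53)=329931, p(54)=386155, p(55)=451276, p(56)=526823, p(57)=614154, p(58)=715220, p(59)=831820, p(60)=966467, p(61)=1121505, p(62)=1300156, p(63)=1505499, p(64)=1741630, p(65)=2012558, p(66)=2323520, p(67)=2679689, p(68)=3087735, p(69)=3554345, p(70)=4087968, p(71)=4697205, p(72)=5392783, p(73)=6185689, p(74)=7089500, p(75)=8118264, p(76)=9289091, p(77)=10619863, p(78)=12132164, p(79)=13848650, p(80)=15796476, p(81)=18004327, p(82)=20506255, p(83)=23338469, p(84)=26543660, p(85)=30167357, p(86)=34262962, p(87)=38887673, p(88)=44108109, p(89)=49995925, p(90)=56634173, p(91)=64112359, p(92)=72533807, p(93)=82010177, p(94)=92669720, p(95)=104651419, p(96)=118114304, p(97)=133230930, p(98)=150198136, p(99)=169229875, p(100)=190569292, p(101)=214481126, p(102)=241265379, p(103)=271248950, p(104)=304801365, p(105)=342325709, p(106)=384276336, p(107)=431149389, p(108)=483502844, p(109)=541946240, p(110)=607163746, p(111)=679903203, p(112)=761002156, p(113)=851376628, p(114)=952050665, p(115)=1064144451, p(116)=1188908248, p(117)=1327710076, p(118)=1482074143, p(119)=1653668665, p(120)=1844349560, p(121)=2056148051, p(122)=2291320912, p(123)=2552338241, p(124)=2841940500, p(125)=3163127352, p(126)=3519222692, p(127)=3913864295, p(128)=4351078600, p(129)=4835271870, p(130)=5371315400, p(131)=5964539504, p(132)=6620830889, p(133)=7346629512, p(134)=8149040695, p(135)=9035836076, p(136)=10015581680, p(137)=11097645016, p(138)=12292341831, p(139)=13610949895, p(140)=15065878135, p(141)=16670689208, p(142)=18440293320, p(143)=20390982757, p(144)=22540654445, p(145)=24908858009, p(146)=27517052599, p(147)=30388671978, p(148)=33549419497, p(149)=37027355200, p(150)=40853235313, p(151)=45060624582, p(152)=49686288421, p(153)=54770336324, p(154)=60356673280, p(155)=66493182097, p(156)=73232243759, p(157)=80630964769, p(158)=88751778802, p(159)=97662728555, p(160)=107438159466, p(161)=118159068427, p(162)=129913904637, p(163)=142798995930, p(164)=156919475295, p(165)=172389800255, p(166)=189334822579, p(167)=207890420102, p(168)=228204732751, p(169)=250438925115, p(170)=274768617130, p(171)=301384802048, p(172)=330495499613, p(173)=362326859895, p(174)=397125074750, p(175)=435157697830, p(176)=476715857290.
Final step: p(177) = p(176) + p(175) - p(172) - p(170) + p(165) + p(162) - p(155) - p(151) + p(142) + p(137) - p(126) - p(120) + p(107) + p(100) - p(85) - p(77) + p(60) + p(51) - p(32) - p(22) + p(1)
= 476715857290 + 435157697830 - 330495499613 - 274768617130 + 172389800255 + 129913904637 - 66493182097 - 45060624582 + 18440293320 + 11097645016 - 3519222692 - 1844349560 + 431149389 + 190569292 - 30167357 - 10619863 + 966467 + 239943 - 8349 - 1002 + 1
= 522115831195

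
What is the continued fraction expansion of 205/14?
[14; 1, 1, 1, 4]

Euclidean algorithm steps:
205 = 14 × 14 + 9
14 = 1 × 9 + 5
9 = 1 × 5 + 4
5 = 1 × 4 + 1
4 = 4 × 1 + 0
Continued fraction: [14; 1, 1, 1, 4]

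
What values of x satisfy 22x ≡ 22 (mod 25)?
x ≡ 1 (mod 25)

gcd(22, 25) = 1, which divides 22, so solutions exist.
Find 22^(-1) mod 25 by the extended Euclidean algorithm:
25 = 1 × 22 + 3  ⟹  3 = (1)·25 + (-1)·22
22 = 7 × 3 + 1  ⟹  1 = (-7)·25 + (8)·22
So (8)·22 ≡ 1 (mod 25), i.e. 22^(-1) ≡ 8 (mod 25).
x ≡ 8 × 22 = 176 ≡ 1 (mod 25).
Check: 22 × 1 = 22 ≡ 22 (mod 25).
Unique solution: x ≡ 1 (mod 25)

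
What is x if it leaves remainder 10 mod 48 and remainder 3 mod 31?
778

Using Chinese Remainder Theorem:
M = 48 × 31 = 1488
M1 = 31, M2 = 48
y1 = 31^(-1) mod 48 = 31
y2 = 48^(-1) mod 31 = 11
x = (10×31×31 + 3×48×11) mod 1488 = 778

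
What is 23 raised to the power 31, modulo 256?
167

Repeated squaring. Binary of 31 = 11111.
23^1 ≡ 23 (mod 256); 23^2 ≡ 17 (mod 256); 23^4 ≡ 33 (mod 256); 23^8 ≡ 65 (mod 256); 23^16 ≡ 129 (mod 256)
23^31 = 23^1 × 23^2 × 23^4 × 23^8 × 23^16 ≡ 167 (mod 256)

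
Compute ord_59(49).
29

59 is prime, so ord(49) divides φ(59) = 58.
Divisors of 58: 1, 2, 29, 58.
Repeated squaring: 49^1 ≡ 49, 49^2 ≡ 41, 49^4 ≡ 29, 49^8 ≡ 15, 49^16 ≡ 48, 49^32 ≡ 3 (mod 59).
Test 49^d mod 59 for each divisor d in increasing order:
49^1 ≡ 49
49^2 ≡ 41
49^29 = 49^16·49^8·49^4·49^1 ≡ 1  ← first divisor giving 1
The order is 29.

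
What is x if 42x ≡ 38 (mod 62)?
x ≡ 26 (mod 31)

gcd(42, 62) = 2, which divides 38, so solutions exist.
Divide through by 2: 21x ≡ 19 (mod 31).
Find 21^(-1) mod 31 by the extended Euclidean algorithm:
31 = 1 × 21 + 10  ⟹  10 = (1)·31 + (-1)·21
21 = 2 × 10 + 1  ⟹  1 = (-2)·31 + (3)·21
So (3)·21 ≡ 1 (mod 31), i.e. 21^(-1) ≡ 3 (mod 31).
x ≡ 3 × 19 = 57 ≡ 26 (mod 31).
Check: 42 × 26 = 1092 ≡ 38 (mod 62).
x ≡ 26 (mod 31), giving 2 solutions mod 62.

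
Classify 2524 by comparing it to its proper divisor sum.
deficient

Proper divisors of 2524: sum = 1 + 2 + 4 + 631 + 1262 = 1900
Since 1900 < 2524, 2524 is deficient.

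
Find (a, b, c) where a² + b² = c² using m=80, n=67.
(1911, 10720, 10889)

Euclid's formula: a = m² - n², b = 2mn, c = m² + n²
m = 80, n = 67
a = 80² - 67² = 6400 - 4489 = 1911
b = 2 × 80 × 67 = 10720
c = 80² + 67² = 6400 + 4489 = 10889
Verification: 1911² + 10720² = 3651921 + 114918400 = 118570321 = 10889² ✓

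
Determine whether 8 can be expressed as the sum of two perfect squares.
2² + 2² (a=2, b=2)

Factorization: 8 = 2^3
By Fermat: n is sum of two squares iff every prime p ≡ 3 (mod 4) appears to even power.
All primes ≡ 3 (mod 4) appear to even power.
Search a = 0, 1, 2, … for 8 - a² a perfect square: first hit at a = 2: 8 - 4 = 4 = 2².
8 = 2² + 2² = 4 + 4 ✓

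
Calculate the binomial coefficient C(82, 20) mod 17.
11

Using Lucas' theorem:
Write n=82 and k=20 in base 17:
n in base 17: [4, 14]
k in base 17: [1, 3]
C(82,20) mod 17 = ∏ C(n_i, k_i) mod 17
Digit binomials (mod 17): C(4,1) = 4; C(14,3) = 364 ≡ 7
Product: 4 × 7 = 28 ≡ 11 (mod 17)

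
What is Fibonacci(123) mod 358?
218

Matrix identity: Q^n = [[F_(n+1), F_n], [F_n, F_(n-1)]] with Q = [[1,1],[1,0]].
n = 123 = 1111011₂. Square-and-multiply, entries mod 358:
Q^1 = [[1,1],[1,0]]
Q^3 = (Q^1)²·Q = [[3,2],[2,1]]
Q^7 = (Q^3)²·Q = [[21,13],[13,8]]
Q^15 = (Q^7)²·Q = [[271,252],[252,19]]
Q^30 = (Q^15)² = [[189,48],[48,141]]
Q^61 = (Q^30)²·Q = [[165,77],[77,88]]
Q^123 = (Q^61)²·Q = [[9,218],[218,149]]
F_123 mod 358 = Q^123[0][1] = 218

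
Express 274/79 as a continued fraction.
[3; 2, 7, 2, 2]

Euclidean algorithm steps:
274 = 3 × 79 + 37
79 = 2 × 37 + 5
37 = 7 × 5 + 2
5 = 2 × 2 + 1
2 = 2 × 1 + 0
Continued fraction: [3; 2, 7, 2, 2]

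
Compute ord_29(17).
4

29 is prime, so ord(17) divides φ(29) = 28.
Divisors of 28: 1, 2, 4, 7, 14, 28.
Repeated squaring: 17^1 ≡ 17, 17^2 ≡ 28, 17^4 ≡ 1, 17^8 ≡ 1, 17^16 ≡ 1 (mod 29).
Test 17^d mod 29 for each divisor d in increasing order:
17^1 ≡ 17
17^2 ≡ 28
17^4 ≡ 1  ← first divisor giving 1
The order is 4.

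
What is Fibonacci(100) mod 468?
363

Matrix identity: Q^n = [[F_(n+1), F_n], [F_n, F_(n-1)]] with Q = [[1,1],[1,0]].
n = 100 = 1100100₂. Square-and-multiply, entries mod 468:
Q^1 = [[1,1],[1,0]]
Q^3 = (Q^1)²·Q = [[3,2],[2,1]]
Q^6 = (Q^3)² = [[13,8],[8,5]]
Q^12 = (Q^6)² = [[233,144],[144,89]]
Q^25 = (Q^12)²·Q = [[181,145],[145,36]]
Q^50 = (Q^25)² = [[434,109],[109,325]]
Q^100 = (Q^50)² = [[401,363],[363,38]]
F_100 mod 468 = Q^100[0][1] = 363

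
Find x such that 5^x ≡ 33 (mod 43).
13

Baby-step giant-step with step n = ⌈√43⌉ = 7.
Baby steps 5^j mod 43 (j:value) for j=0..6: 0:1, 1:5, 2:25, 3:39, 4:23, 5:29, 6:16.
Giant-step multiplier: 5^(-7) ≡ 5^(42-7) = 5^35 ≡ 7 (mod 43).
Giant steps γ_i = 33·7^i mod 43: γ_0=33, γ_1=16 (in table at j=6).
x = i·n + j = 1·7 + 6 = 13.
Check: 5^13 ≡ 33 (mod 43).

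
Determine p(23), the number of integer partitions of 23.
1255

p(n) counts ways to write n as a sum of positive integers (order ignored).
Euler's pentagonal recurrence: p(k) = p(k-1) + p(k-2) - p(k-5) - p(k-7) + p(k-12) + p(k-15) - ... (offsets j(3j∓1)/2, signs ++--, p(0)=1, p(<0)=0).
DP table for k = 0..22: p(0)=1, p(1)=1, p(2)=2, p(3)=3, p(4)=5, p(5)=7, p(6)=11, p(7)=15, p(8)=22, p(9)=30, p(10)=42, p(11)=56, p(12)=77, p(13)=101, p(14)=135, p(15)=176, p(16)=231, p(17)=297, p(18)=385, p(19)=490, p(20)=627, p(21)=792, p(22)=1002.
Final step: p(23) = p(22) + p(21) - p(18) - p(16) + p(11) + p(8) - p(1)
= 1002 + 792 - 385 - 231 + 56 + 22 - 1
= 1255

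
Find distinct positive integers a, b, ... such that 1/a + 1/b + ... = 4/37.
1/10 + 1/124 + 1/22940

Greedy algorithm:
4/37: ceiling(37/4) = 10, use 1/10
3/370: ceiling(370/3) = 124, use 1/124
1/22940: ceiling(22940/1) = 22940, use 1/22940
Result: 4/37 = 1/10 + 1/124 + 1/22940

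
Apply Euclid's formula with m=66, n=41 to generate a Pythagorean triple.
(2675, 5412, 6037)

Euclid's formula: a = m² - n², b = 2mn, c = m² + n²
m = 66, n = 41
a = 66² - 41² = 4356 - 1681 = 2675
b = 2 × 66 × 41 = 5412
c = 66² + 41² = 4356 + 1681 = 6037
Verification: 2675² + 5412² = 7155625 + 29289744 = 36445369 = 6037² ✓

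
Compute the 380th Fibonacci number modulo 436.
217

Matrix identity: Q^n = [[F_(n+1), F_n], [F_n, F_(n-1)]] with Q = [[1,1],[1,0]].
n = 380 = 101111100₂. Square-and-multiply, entries mod 436:
Q^1 = [[1,1],[1,0]]
Q^2 = (Q^1)² = [[2,1],[1,1]]
Q^5 = (Q^2)²·Q = [[8,5],[5,3]]
Q^11 = (Q^5)²·Q = [[144,89],[89,55]]
Q^23 = (Q^11)²·Q = [[152,317],[317,271]]
Q^47 = (Q^23)²·Q = [[8,205],[205,239]]
Q^95 = (Q^47)²·Q = [[292,233],[233,59]]
Q^190 = (Q^95)² = [[33,251],[251,218]]
Q^380 = (Q^190)² = [[434,217],[217,217]]
F_380 mod 436 = Q^380[0][1] = 217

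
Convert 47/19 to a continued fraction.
[2; 2, 9]

Euclidean algorithm steps:
47 = 2 × 19 + 9
19 = 2 × 9 + 1
9 = 9 × 1 + 0
Continued fraction: [2; 2, 9]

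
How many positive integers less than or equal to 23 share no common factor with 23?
22

23 = 23
φ(n) = n × ∏(1 - 1/p) for each prime p dividing n
φ(23) = 23 × (1 - 1/23) = 22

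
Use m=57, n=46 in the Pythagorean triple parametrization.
(1133, 5244, 5365)

Euclid's formula: a = m² - n², b = 2mn, c = m² + n²
m = 57, n = 46
a = 57² - 46² = 3249 - 2116 = 1133
b = 2 × 57 × 46 = 5244
c = 57² + 46² = 3249 + 2116 = 5365
Verification: 1133² + 5244² = 1283689 + 27499536 = 28783225 = 5365² ✓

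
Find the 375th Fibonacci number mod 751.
619

Matrix identity: Q^n = [[F_(n+1), F_n], [F_n, F_(n-1)]] with Q = [[1,1],[1,0]].
n = 375 = 101110111₂. Square-and-multiply, entries mod 751:
Q^1 = [[1,1],[1,0]]
Q^2 = (Q^1)² = [[2,1],[1,1]]
Q^5 = (Q^2)²·Q = [[8,5],[5,3]]
Q^11 = (Q^5)²·Q = [[144,89],[89,55]]
Q^23 = (Q^11)²·Q = [[557,119],[119,438]]
Q^46 = (Q^23)² = [[729,498],[498,231]]
Q^93 = (Q^46)²·Q = [[351,658],[658,444]]
Q^187 = (Q^93)²·Q = [[88,425],[425,414]]
Q^375 = (Q^187)²·Q = [[685,619],[619,66]]
F_375 mod 751 = Q^375[0][1] = 619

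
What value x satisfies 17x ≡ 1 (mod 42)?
5

gcd(17, 42) = 1, so the inverse exists.
Extended Euclidean algorithm on (42, 17):
42 = 2 × 17 + 8  ⟹  8 = (1)·42 + (-2)·17
17 = 2 × 8 + 1  ⟹  1 = (-2)·42 + (5)·17
So (5)·17 ≡ 1 (mod 42), i.e. 17^(-1) ≡ 5 (mod 42).
Check: 17 × 5 = 85 ≡ 1 (mod 42)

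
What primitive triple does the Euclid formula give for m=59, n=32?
(2457, 3776, 4505)

Euclid's formula: a = m² - n², b = 2mn, c = m² + n²
m = 59, n = 32
a = 59² - 32² = 3481 - 1024 = 2457
b = 2 × 59 × 32 = 3776
c = 59² + 32² = 3481 + 1024 = 4505
Verification: 2457² + 3776² = 6036849 + 14258176 = 20295025 = 4505² ✓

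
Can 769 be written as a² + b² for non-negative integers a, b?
12² + 25² (a=12, b=25)

Factorization: 769 = 769
By Fermat: n is sum of two squares iff every prime p ≡ 3 (mod 4) appears to even power.
All primes ≡ 3 (mod 4) appear to even power.
Search a = 0, 1, 2, … for 769 - a² a perfect square: first hit at a = 12: 769 - 144 = 625 = 25².
769 = 12² + 25² = 144 + 625 ✓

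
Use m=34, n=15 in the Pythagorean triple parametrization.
(931, 1020, 1381)

Euclid's formula: a = m² - n², b = 2mn, c = m² + n²
m = 34, n = 15
a = 34² - 15² = 1156 - 225 = 931
b = 2 × 34 × 15 = 1020
c = 34² + 15² = 1156 + 225 = 1381
Verification: 931² + 1020² = 866761 + 1040400 = 1907161 = 1381² ✓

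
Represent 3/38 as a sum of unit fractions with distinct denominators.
1/13 + 1/494

Greedy algorithm:
3/38: ceiling(38/3) = 13, use 1/13
1/494: ceiling(494/1) = 494, use 1/494
Result: 3/38 = 1/13 + 1/494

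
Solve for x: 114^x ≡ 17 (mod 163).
123

Baby-step giant-step with step n = ⌈√163⌉ = 13.
Baby steps 114^j mod 163 (j:value) for j=0..12: 0:1, 1:114, 2:119, 3:37, 4:143, 5:2, 6:65, 7:75, 8:74, 9:123, 10:4, 11:130, 12:150.
Giant-step multiplier: 114^(-13) ≡ 114^(162-13) = 114^149 ≡ 76 (mod 163).
Giant steps γ_i = 17·76^i mod 163: γ_0=17, γ_1=151, γ_2=66, γ_3=126, γ_4=122, γ_5=144, γ_6=23, γ_7=118, γ_8=3, γ_9=65 (in table at j=6).
x = i·n + j = 9·13 + 6 = 123.
Check: 114^123 ≡ 17 (mod 163).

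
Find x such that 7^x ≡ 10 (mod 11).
5

Baby-step giant-step with step n = ⌈√11⌉ = 4.
Baby steps 7^j mod 11 (j:value) for j=0..3: 0:1, 1:7, 2:5, 3:2.
Giant-step multiplier: 7^(-4) ≡ 7^(10-4) = 7^6 ≡ 4 (mod 11).
Giant steps γ_i = 10·4^i mod 11: γ_0=10, γ_1=7 (in table at j=1).
x = i·n + j = 1·4 + 1 = 5.
Check: 7^5 ≡ 10 (mod 11).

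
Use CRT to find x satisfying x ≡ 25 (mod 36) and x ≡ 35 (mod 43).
637

Using Chinese Remainder Theorem:
M = 36 × 43 = 1548
M1 = 43, M2 = 36
y1 = 43^(-1) mod 36 = 31
y2 = 36^(-1) mod 43 = 6
x = (25×43×31 + 35×36×6) mod 1548 = 637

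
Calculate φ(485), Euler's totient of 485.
384

485 = 5 × 97
φ(n) = n × ∏(1 - 1/p) for each prime p dividing n
φ(485) = 485 × (1 - 1/5) × (1 - 1/97) = 384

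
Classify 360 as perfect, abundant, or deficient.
abundant

Proper divisors of 360: sum = 1 + 2 + 3 + 4 + 5 + 6 + 8 + 9 + ... + 72 + 90 + 120 + 180 (23 divisors) = 810
Since 810 > 360, 360 is abundant.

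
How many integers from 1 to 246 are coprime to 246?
80

246 = 2 × 3 × 41
φ(n) = n × ∏(1 - 1/p) for each prime p dividing n
φ(246) = 246 × (1 - 1/2) × (1 - 1/3) × (1 - 1/41) = 80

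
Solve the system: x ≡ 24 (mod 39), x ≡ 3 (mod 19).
687

Using Chinese Remainder Theorem:
M = 39 × 19 = 741
M1 = 19, M2 = 39
y1 = 19^(-1) mod 39 = 37
y2 = 39^(-1) mod 19 = 1
x = (24×19×37 + 3×39×1) mod 741 = 687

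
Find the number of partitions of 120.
1844349560

p(n) counts ways to write n as a sum of positive integers (order ignored).
Euler's pentagonal recurrence: p(k) = p(k-1) + p(k-2) - p(k-5) - p(k-7) + p(k-12) + p(k-15) - ... (offsets j(3j∓1)/2, signs ++--, p(0)=1, p(<0)=0).
DP table for k = 0..119: p(0)=1, p(1)=1, p(2)=2, p(3)=3, p(4)=5, p(5)=7, p(6)=11, p(7)=15, p(8)=22, p(9)=30, p(10)=42, p(11)=56, p(12)=77, p(13)=101, p(14)=135, p(15)=176, p(16)=231, p(17)=297, p(18)=385, p(19)=490, p(20)=627, p(21)=792, p(22)=1002, p(23)=1255, p(24)=1575, p(25)=1958, p(26)=2436, p(27)=3010, p(28)=3718, p(29)=4565, p(30)=5604, p(31)=6842, p(32)=8349, p(33)=10143, p(34)=12310, p(35)=14883, p(36)=17977, p(37)=21637, p(38)=26015, p(39)=31185, p(40)=37338, p(41)=44583, p(42)=53174, p(43)=63261, p(44)=75175, p(45)=89134, p(46)=105558, p(47)=124754, p(48)=147273, p(49)=173525, p(50)=204226, p(51)=239943, p(52)=281589, p(53)=329931, p(54)=386155, p(55)=451276, p(56)=526823, p(57)=614154, p(58)=715220, p(59)=831820, p(60)=966467, p(61)=1121505, p(62)=1300156, p(63)=1505499, p(64)=1741630, p(65)=2012558, p(66)=2323520, p(67)=2679689, p(68)=3087735, p(69)=3554345, p(70)=4087968, p(71)=4697205, p(72)=5392783, p(73)=6185689, p(74)=7089500, p(75)=8118264, p(76)=9289091, p(77)=10619863, p(78)=12132164, p(79)=13848650, p(80)=15796476, p(81)=18004327, p(82)=20506255, p(83)=23338469, p(84)=26543660, p(85)=30167357, p(86)=34262962, p(87)=38887673, p(88)=44108109, p(89)=49995925, p(90)=56634173, p(91)=64112359, p(92)=72533807, p(93)=82010177, p(94)=92669720, p(95)=104651419, p(96)=118114304, p(97)=133230930, p(98)=150198136, p(99)=169229875, p(100)=190569292, p(101)=214481126, p(102)=241265379, p(103)=271248950, p(104)=304801365, p(105)=342325709, p(106)=384276336, p(107)=431149389, p(108)=483502844, p(109)=541946240, p(110)=607163746, p(111)=679903203, p(112)=761002156, p(113)=851376628, p(114)=952050665, p(115)=1064144451, p(116)=1188908248, p(117)=1327710076, p(118)=1482074143, p(119)=1653668665.
Final step: p(120) = p(119) + p(118) - p(115) - p(113) + p(108) + p(105) - p(98) - p(94) + p(85) + p(80) - p(69) - p(63) + p(50) + p(43) - p(28) - p(20) + p(3)
= 1653668665 + 1482074143 - 1064144451 - 851376628 + 483502844 + 342325709 - 150198136 - 92669720 + 30167357 + 15796476 - 3554345 - 1505499 + 204226 + 63261 - 3718 - 627 + 3
= 1844349560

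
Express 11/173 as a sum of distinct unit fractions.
1/16 + 1/923 + 1/2554864

Greedy algorithm:
11/173: ceiling(173/11) = 16, use 1/16
3/2768: ceiling(2768/3) = 923, use 1/923
1/2554864: ceiling(2554864/1) = 2554864, use 1/2554864
Result: 11/173 = 1/16 + 1/923 + 1/2554864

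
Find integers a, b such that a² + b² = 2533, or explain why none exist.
18² + 47² (a=18, b=47)

Factorization: 2533 = 17 × 149
By Fermat: n is sum of two squares iff every prime p ≡ 3 (mod 4) appears to even power.
All primes ≡ 3 (mod 4) appear to even power.
Search a = 0, 1, 2, … for 2533 - a² a perfect square: first hit at a = 18: 2533 - 324 = 2209 = 47².
2533 = 18² + 47² = 324 + 2209 ✓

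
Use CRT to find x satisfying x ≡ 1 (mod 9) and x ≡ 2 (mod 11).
46

Using Chinese Remainder Theorem:
M = 9 × 11 = 99
M1 = 11, M2 = 9
y1 = 11^(-1) mod 9 = 5
y2 = 9^(-1) mod 11 = 5
x = (1×11×5 + 2×9×5) mod 99 = 46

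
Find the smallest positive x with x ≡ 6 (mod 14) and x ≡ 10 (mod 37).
454

Using Chinese Remainder Theorem:
M = 14 × 37 = 518
M1 = 37, M2 = 14
y1 = 37^(-1) mod 14 = 11
y2 = 14^(-1) mod 37 = 8
x = (6×37×11 + 10×14×8) mod 518 = 454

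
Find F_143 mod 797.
633

Matrix identity: Q^n = [[F_(n+1), F_n], [F_n, F_(n-1)]] with Q = [[1,1],[1,0]].
n = 143 = 10001111₂. Square-and-multiply, entries mod 797:
Q^1 = [[1,1],[1,0]]
Q^2 = (Q^1)² = [[2,1],[1,1]]
Q^4 = (Q^2)² = [[5,3],[3,2]]
Q^8 = (Q^4)² = [[34,21],[21,13]]
Q^17 = (Q^8)²·Q = [[193,3],[3,190]]
Q^35 = (Q^17)²·Q = [[151,596],[596,352]]
Q^71 = (Q^35)²·Q = [[355,239],[239,116]]
Q^143 = (Q^71)²·Q = [[28,633],[633,192]]
F_143 mod 797 = Q^143[0][1] = 633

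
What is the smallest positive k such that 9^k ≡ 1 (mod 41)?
4

41 is prime, so ord(9) divides φ(41) = 40.
Divisors of 40: 1, 2, 4, 5, 8, 10, 20, 40.
Repeated squaring: 9^1 ≡ 9, 9^2 ≡ 40, 9^4 ≡ 1, 9^8 ≡ 1, 9^16 ≡ 1, 9^32 ≡ 1 (mod 41).
Test 9^d mod 41 for each divisor d in increasing order:
9^1 ≡ 9
9^2 ≡ 40
9^4 ≡ 1  ← first divisor giving 1
The order is 4.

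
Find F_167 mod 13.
1

Matrix identity: Q^n = [[F_(n+1), F_n], [F_n, F_(n-1)]] with Q = [[1,1],[1,0]].
n = 167 = 10100111₂. Square-and-multiply, entries mod 13:
Q^1 = [[1,1],[1,0]]
Q^2 = (Q^1)² = [[2,1],[1,1]]
Q^5 = (Q^2)²·Q = [[8,5],[5,3]]
Q^10 = (Q^5)² = [[11,3],[3,8]]
Q^20 = (Q^10)² = [[0,5],[5,8]]
Q^41 = (Q^20)²·Q = [[0,12],[12,1]]
Q^83 = (Q^41)²·Q = [[0,1],[1,12]]
Q^167 = (Q^83)²·Q = [[0,1],[1,12]]
F_167 mod 13 = Q^167[0][1] = 1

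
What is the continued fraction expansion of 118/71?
[1; 1, 1, 1, 23]

Euclidean algorithm steps:
118 = 1 × 71 + 47
71 = 1 × 47 + 24
47 = 1 × 24 + 23
24 = 1 × 23 + 1
23 = 23 × 1 + 0
Continued fraction: [1; 1, 1, 1, 23]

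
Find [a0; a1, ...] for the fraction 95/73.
[1; 3, 3, 7]

Euclidean algorithm steps:
95 = 1 × 73 + 22
73 = 3 × 22 + 7
22 = 3 × 7 + 1
7 = 7 × 1 + 0
Continued fraction: [1; 3, 3, 7]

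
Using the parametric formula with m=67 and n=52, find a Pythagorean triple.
(1785, 6968, 7193)

Euclid's formula: a = m² - n², b = 2mn, c = m² + n²
m = 67, n = 52
a = 67² - 52² = 4489 - 2704 = 1785
b = 2 × 67 × 52 = 6968
c = 67² + 52² = 4489 + 2704 = 7193
Verification: 1785² + 6968² = 3186225 + 48553024 = 51739249 = 7193² ✓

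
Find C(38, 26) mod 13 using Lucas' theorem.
1

Using Lucas' theorem:
Write n=38 and k=26 in base 13:
n in base 13: [2, 12]
k in base 13: [2, 0]
C(38,26) mod 13 = ∏ C(n_i, k_i) mod 13
Digit binomials (mod 13): C(2,2) = 1; C(12,0) = 1
Product: 1 × 1 = 1 ≡ 1 (mod 13)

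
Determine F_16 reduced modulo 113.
83

Matrix identity: Q^n = [[F_(n+1), F_n], [F_n, F_(n-1)]] with Q = [[1,1],[1,0]].
n = 16 = 10000₂. Square-and-multiply, entries mod 113:
Q^1 = [[1,1],[1,0]]
Q^2 = (Q^1)² = [[2,1],[1,1]]
Q^4 = (Q^2)² = [[5,3],[3,2]]
Q^8 = (Q^4)² = [[34,21],[21,13]]
Q^16 = (Q^8)² = [[15,83],[83,45]]
F_16 mod 113 = Q^16[0][1] = 83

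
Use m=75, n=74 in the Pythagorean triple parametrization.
(149, 11100, 11101)

Euclid's formula: a = m² - n², b = 2mn, c = m² + n²
m = 75, n = 74
a = 75² - 74² = 5625 - 5476 = 149
b = 2 × 75 × 74 = 11100
c = 75² + 74² = 5625 + 5476 = 11101
Verification: 149² + 11100² = 22201 + 123210000 = 123232201 = 11101² ✓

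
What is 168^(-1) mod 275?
257

gcd(168, 275) = 1, so the inverse exists.
Extended Euclidean algorithm on (275, 168):
275 = 1 × 168 + 107  ⟹  107 = (1)·275 + (-1)·168
168 = 1 × 107 + 61  ⟹  61 = (-1)·275 + (2)·168
107 = 1 × 61 + 46  ⟹  46 = (2)·275 + (-3)·168
61 = 1 × 46 + 15  ⟹  15 = (-3)·275 + (5)·168
46 = 3 × 15 + 1  ⟹  1 = (11)·275 + (-18)·168
So (-18)·168 ≡ 1 (mod 275), i.e. 168^(-1) ≡ -18 ≡ 257 (mod 275).
Check: 168 × 257 = 43176 ≡ 1 (mod 275)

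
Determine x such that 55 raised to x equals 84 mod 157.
23

Baby-step giant-step with step n = ⌈√157⌉ = 13.
Baby steps 55^j mod 157 (j:value) for j=0..12: 0:1, 1:55, 2:42, 3:112, 4:37, 5:151, 6:141, 7:62, 8:113, 9:92, 10:36, 11:96, 12:99.
Giant-step multiplier: 55^(-13) ≡ 55^(156-13) = 55^143 ≡ 135 (mod 157).
Giant steps γ_i = 84·135^i mod 157: γ_0=84, γ_1=36 (in table at j=10).
x = i·n + j = 1·13 + 10 = 23.
Check: 55^23 ≡ 84 (mod 157).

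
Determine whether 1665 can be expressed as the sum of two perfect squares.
12² + 39² (a=12, b=39)

Factorization: 1665 = 3^2 × 5 × 37
By Fermat: n is sum of two squares iff every prime p ≡ 3 (mod 4) appears to even power.
All primes ≡ 3 (mod 4) appear to even power.
Search a = 0, 1, 2, … for 1665 - a² a perfect square: first hit at a = 12: 1665 - 144 = 1521 = 39².
1665 = 12² + 39² = 144 + 1521 ✓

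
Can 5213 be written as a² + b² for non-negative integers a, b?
37² + 62² (a=37, b=62)

Factorization: 5213 = 13 × 401
By Fermat: n is sum of two squares iff every prime p ≡ 3 (mod 4) appears to even power.
All primes ≡ 3 (mod 4) appear to even power.
Search a = 0, 1, 2, … for 5213 - a² a perfect square: first hit at a = 37: 5213 - 1369 = 3844 = 62².
5213 = 37² + 62² = 1369 + 3844 ✓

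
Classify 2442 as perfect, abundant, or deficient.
abundant

Proper divisors of 2442: sum = 1 + 2 + 3 + 6 + 11 + 22 + 33 + 37 + 66 + 74 + 111 + 222 + 407 + 814 + 1221 = 3030
Since 3030 > 2442, 2442 is abundant.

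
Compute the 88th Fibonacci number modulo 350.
231

Matrix identity: Q^n = [[F_(n+1), F_n], [F_n, F_(n-1)]] with Q = [[1,1],[1,0]].
n = 88 = 1011000₂. Square-and-multiply, entries mod 350:
Q^1 = [[1,1],[1,0]]
Q^2 = (Q^1)² = [[2,1],[1,1]]
Q^5 = (Q^2)²·Q = [[8,5],[5,3]]
Q^11 = (Q^5)²·Q = [[144,89],[89,55]]
Q^22 = (Q^11)² = [[307,211],[211,96]]
Q^44 = (Q^22)² = [[170,333],[333,187]]
Q^88 = (Q^44)² = [[139,231],[231,258]]
F_88 mod 350 = Q^88[0][1] = 231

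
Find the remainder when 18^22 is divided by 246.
78

Repeated squaring. Binary of 22 = 10110.
18^1 ≡ 18 (mod 246); 18^2 ≡ 78 (mod 246); 18^4 ≡ 180 (mod 246); 18^8 ≡ 174 (mod 246); 18^16 ≡ 18 (mod 246)
18^22 = 18^2 × 18^4 × 18^16 ≡ 78 (mod 246)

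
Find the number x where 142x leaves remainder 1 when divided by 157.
136

gcd(142, 157) = 1, so the inverse exists.
Extended Euclidean algorithm on (157, 142):
157 = 1 × 142 + 15  ⟹  15 = (1)·157 + (-1)·142
142 = 9 × 15 + 7  ⟹  7 = (-9)·157 + (10)·142
15 = 2 × 7 + 1  ⟹  1 = (19)·157 + (-21)·142
So (-21)·142 ≡ 1 (mod 157), i.e. 142^(-1) ≡ -21 ≡ 136 (mod 157).
Check: 142 × 136 = 19312 ≡ 1 (mod 157)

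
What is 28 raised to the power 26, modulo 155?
49

Repeated squaring. Binary of 26 = 11010.
28^1 ≡ 28 (mod 155); 28^2 ≡ 9 (mod 155); 28^4 ≡ 81 (mod 155); 28^8 ≡ 51 (mod 155); 28^16 ≡ 121 (mod 155)
28^26 = 28^2 × 28^8 × 28^16 ≡ 49 (mod 155)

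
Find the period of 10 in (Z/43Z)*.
21

43 is prime, so ord(10) divides φ(43) = 42.
Divisors of 42: 1, 2, 3, 6, 7, 14, 21, 42.
Repeated squaring: 10^1 ≡ 10, 10^2 ≡ 14, 10^4 ≡ 24, 10^8 ≡ 17, 10^16 ≡ 31, 10^32 ≡ 15 (mod 43).
Test 10^d mod 43 for each divisor d in increasing order:
10^1 ≡ 10
10^2 ≡ 14
10^3 = 10^2·10^1 ≡ 11
10^6 = 10^4·10^2 ≡ 35
10^7 = 10^4·10^2·10^1 ≡ 6
10^14 = 10^8·10^4·10^2 ≡ 36
10^21 = 10^16·10^4·10^1 ≡ 1  ← first divisor giving 1
The order is 21.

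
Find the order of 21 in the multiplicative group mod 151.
75

151 is prime, so ord(21) divides φ(151) = 150.
Divisors of 150: 1, 2, 3, 5, 6, 10, 15, 25, 30, 50, 75, 150.
Repeated squaring: 21^1 ≡ 21, 21^2 ≡ 139, 21^4 ≡ 144, 21^8 ≡ 49, 21^16 ≡ 136, 21^32 ≡ 74, 21^64 ≡ 40, 21^128 ≡ 90 (mod 151).
Test 21^d mod 151 for each divisor d in increasing order:
21^1 ≡ 21
21^2 ≡ 139
21^3 = 21^2·21^1 ≡ 50
21^5 = 21^4·21^1 ≡ 4
21^6 = 21^4·21^2 ≡ 84
21^10 = 21^8·21^2 ≡ 16
21^15 = 21^8·21^4·21^2·21^1 ≡ 64
21^25 = 21^16·21^8·21^1 ≡ 118
21^30 = 21^16·21^8·21^4·21^2 ≡ 19
21^50 = 21^32·21^16·21^2 ≡ 32
21^75 = 21^64·21^8·21^2·21^1 ≡ 1  ← first divisor giving 1
The order is 75.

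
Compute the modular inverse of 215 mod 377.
249

gcd(215, 377) = 1, so the inverse exists.
Extended Euclidean algorithm on (377, 215):
377 = 1 × 215 + 162  ⟹  162 = (1)·377 + (-1)·215
215 = 1 × 162 + 53  ⟹  53 = (-1)·377 + (2)·215
162 = 3 × 53 + 3  ⟹  3 = (4)·377 + (-7)·215
53 = 17 × 3 + 2  ⟹  2 = (-69)·377 + (121)·215
3 = 1 × 2 + 1  ⟹  1 = (73)·377 + (-128)·215
So (-128)·215 ≡ 1 (mod 377), i.e. 215^(-1) ≡ -128 ≡ 249 (mod 377).
Check: 215 × 249 = 53535 ≡ 1 (mod 377)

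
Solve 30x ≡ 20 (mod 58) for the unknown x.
x ≡ 20 (mod 29)

gcd(30, 58) = 2, which divides 20, so solutions exist.
Divide through by 2: 15x ≡ 10 (mod 29).
Find 15^(-1) mod 29 by the extended Euclidean algorithm:
29 = 1 × 15 + 14  ⟹  14 = (1)·29 + (-1)·15
15 = 1 × 14 + 1  ⟹  1 = (-1)·29 + (2)·15
So (2)·15 ≡ 1 (mod 29), i.e. 15^(-1) ≡ 2 (mod 29).
x ≡ 2 × 10 = 20 ≡ 20 (mod 29).
Check: 30 × 20 = 600 ≡ 20 (mod 58).
x ≡ 20 (mod 29), giving 2 solutions mod 58.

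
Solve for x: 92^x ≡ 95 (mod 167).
145

Baby-step giant-step with step n = ⌈√167⌉ = 13.
Baby steps 92^j mod 167 (j:value) for j=0..12: 0:1, 1:92, 2:114, 3:134, 4:137, 5:79, 6:87, 7:155, 8:65, 9:135, 10:62, 11:26, 12:54.
Giant-step multiplier: 92^(-13) ≡ 92^(166-13) = 92^153 ≡ 163 (mod 167).
Giant steps γ_i = 95·163^i mod 167: γ_0=95, γ_1=121, γ_2=17, γ_3=99, γ_4=105, γ_5=81, γ_6=10, γ_7=127, γ_8=160, γ_9=28, γ_10=55, γ_11=114 (in table at j=2).
x = i·n + j = 11·13 + 2 = 145.
Check: 92^145 ≡ 95 (mod 167).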